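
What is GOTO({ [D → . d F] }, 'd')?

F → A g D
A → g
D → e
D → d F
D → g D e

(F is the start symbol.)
GOTO(I, 'd') = CLOSURE({ [A → αX.β] : [A → α.Xβ] ∈ I, X = 'd' })

Items with dot before 'd', with the dot advanced:
  [D → . d F] → [D → d . F]
Closure of the advanced items:
  [D → d . F] has the dot before F: add [F → . A g D]
  [F → . A g D] has the dot before A: add [A → . g]

GOTO = { [A → . g], [D → d . F], [F → . A g D] }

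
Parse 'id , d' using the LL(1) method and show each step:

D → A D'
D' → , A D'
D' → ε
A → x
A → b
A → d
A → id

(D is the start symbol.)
Stack is shown with the top on the left.

Stack     Input     Action
--------------------------
D $       id , d $  output D → A D'
A D' $    id , d $  output A → id
id D' $   id , d $  match 'id'
D' $      , d $     output D' → , A D'
, A D' $  , d $     match ','
A D' $    d $       output A → d
d D' $    d $       match 'd'
D' $      $         output D' → ε
$         $         accept

The string is accepted.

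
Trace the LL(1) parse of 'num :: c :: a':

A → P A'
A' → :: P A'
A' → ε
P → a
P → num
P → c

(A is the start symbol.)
LL(1) parsing maintains a stack (initially the start symbol over $) and the input. At each step: if the stack top is a terminal, match it against the current input token; if it is a non-terminal N, replace it with the RHS of M[N, lookahead] (the unique production whose predict set contains the lookahead).

Stack is shown with the top on the left.

Stack      Input            Action
----------------------------------
A $        num :: c :: a $  output A → P A'
P A' $     num :: c :: a $  output P → num
num A' $   num :: c :: a $  match 'num'
A' $       :: c :: a $      output A' → :: P A'
:: P A' $  :: c :: a $      match '::'
P A' $     c :: a $         output P → c
c A' $     c :: a $         match 'c'
A' $       :: a $           output A' → :: P A'
:: P A' $  :: a $           match '::'
P A' $     a $              output P → a
a A' $     a $              match 'a'
A' $       $                output A' → ε
$          $                accept

The string is accepted.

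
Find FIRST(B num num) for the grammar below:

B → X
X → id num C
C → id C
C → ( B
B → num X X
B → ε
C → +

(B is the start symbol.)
FIRST sets of the non-terminals involved (from the grammar, by fixed-point iteration):
  FIRST(B) = { 'id', 'num', ε }

To compute FIRST(B num num), process the symbols left to right:
Symbol B is a non-terminal. Add FIRST(B) \ {ε} = { 'id', 'num' }
B is nullable (ε ∈ FIRST(B)), continue to the next symbol.
Symbol num is a terminal. Add 'num' and stop.
FIRST(B num num) = { 'id', 'num' }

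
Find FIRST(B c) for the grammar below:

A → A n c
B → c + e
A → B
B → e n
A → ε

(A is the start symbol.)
{ 'c', 'e' }

FIRST sets of the non-terminals involved (from the grammar, by fixed-point iteration):
  FIRST(B) = { 'c', 'e' }

To compute FIRST(B c), process the symbols left to right:
Symbol B is a non-terminal. Add FIRST(B) \ {ε} = { 'c', 'e' }
B is not nullable (ε ∉ FIRST(B)), so stop here.
FIRST(B c) = { 'c', 'e' }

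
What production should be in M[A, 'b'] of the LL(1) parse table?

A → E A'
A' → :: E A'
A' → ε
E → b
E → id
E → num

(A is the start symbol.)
A → E A'

To find M[A, 'b'], we find productions for A where 'b' is in the predict set (PREDICT(N → α) = (FIRST(α) \ {ε}) ∪ (FOLLOW(N) if α ⇒* ε)).

Relevant sets:
  FIRST(E) = { 'b', 'id', 'num' }

A → E A': PREDICT = { 'b', 'id', 'num' }
  'b' is in predict set, so this production goes in M[A, 'b']

M[A, 'b'] = A → E A'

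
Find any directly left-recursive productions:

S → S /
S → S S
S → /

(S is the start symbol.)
Yes, S is left-recursive

Direct left recursion occurs when N → N α for some non-terminal N (the right-hand side begins with the left-hand side itself).

S → S /: LEFT RECURSIVE (starts with S)
S → S S: LEFT RECURSIVE (starts with S)
S → /: starts with '/'

The grammar has direct left recursion on: S.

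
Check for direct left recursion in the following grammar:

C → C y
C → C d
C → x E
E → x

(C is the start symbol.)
Yes, C is left-recursive

Direct left recursion occurs when N → N α for some non-terminal N (the right-hand side begins with the left-hand side itself).

C → C y: LEFT RECURSIVE (starts with C)
C → C d: LEFT RECURSIVE (starts with C)
C → x E: starts with x
E → x: starts with x

The grammar has direct left recursion on: C.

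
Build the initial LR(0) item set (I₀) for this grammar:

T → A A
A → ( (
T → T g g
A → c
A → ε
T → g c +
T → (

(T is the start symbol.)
First, augment the grammar with T' → T
I₀ = CLOSURE({ [T' → . T] }):
  [T' → . T] has the dot before T: add [T → . A A], [T → . T g g], [T → . g c +], [T → . (]
  [T → . A A] has the dot before A: add [A → . ( (], [A → . c], [A → .]
No further items can be added.

I₀ = { [A → . ( (], [A → . c], [A → .], [T → . (], [T → . A A], [T → . T g g], [T → . g c +], [T' → . T] }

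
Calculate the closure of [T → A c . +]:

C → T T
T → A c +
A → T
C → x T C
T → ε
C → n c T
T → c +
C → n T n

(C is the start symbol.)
Start with: [T → A c . +]
The dot precedes the terminal '+', so nothing is added.

CLOSURE = { [T → A c . +] }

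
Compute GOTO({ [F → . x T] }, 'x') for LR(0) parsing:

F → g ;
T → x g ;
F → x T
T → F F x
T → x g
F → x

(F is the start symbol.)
GOTO(I, 'x') = CLOSURE({ [A → αX.β] : [A → α.Xβ] ∈ I, X = 'x' })

Items with dot before 'x', with the dot advanced:
  [F → . x T] → [F → x . T]
Closure of the advanced items:
  [F → x . T] has the dot before T: add [T → . x g ;], [T → . F F x], [T → . x g]
  [T → . F F x] has the dot before F: add [F → . g ;], [F → . x T], [F → . x]

GOTO = { [F → . g ;], [F → . x T], [F → . x], [F → x . T], [T → . F F x], [T → . x g ;], [T → . x g] }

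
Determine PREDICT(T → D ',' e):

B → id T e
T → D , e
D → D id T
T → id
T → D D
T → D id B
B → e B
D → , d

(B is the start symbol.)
{ ',' }

PREDICT(T → D ',' e) = (FIRST(RHS) \ {ε}) ∪ (FOLLOW(T) if ε ∈ FIRST(RHS), i.e. RHS ⇒* ε)
FIRST(D) = { ',' }
FIRST(D ',' e) = { ',' }
ε ∉ FIRST(D ',' e), so FOLLOW(T) is not added.
PREDICT(T → D ',' e) = { ',' }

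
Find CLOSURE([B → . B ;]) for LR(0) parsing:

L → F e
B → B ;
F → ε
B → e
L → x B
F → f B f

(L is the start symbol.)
{ [B → . B ;], [B → . e] }

To compute CLOSURE, for each item [A → α.Bβ] where B is a non-terminal, add [B → .γ] for all productions B → γ; repeat for the newly added items until nothing changes.

Start with: [B → . B ;]
  [B → . B ;] has the dot before B: add [B → . e]
No further items can be added.

CLOSURE = { [B → . B ;], [B → . e] }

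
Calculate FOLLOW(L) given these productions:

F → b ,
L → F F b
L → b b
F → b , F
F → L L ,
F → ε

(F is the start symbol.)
{ ',', 'b' }

To compute FOLLOW(L), find every occurrence of L on a right-hand side N → α L β: add FIRST(β) \ {ε}, and if β is empty or nullable also add FOLLOW(N). Iterate to a fixed point.

In F → L L ,: L is followed by L ',', add FIRST(L ',') \ {ε} = { 'b' }
In F → L L ,: L is followed by ',', add FIRST(',') \ {ε} = { ',' }

Taking the union: FOLLOW(L) = { ',', 'b' }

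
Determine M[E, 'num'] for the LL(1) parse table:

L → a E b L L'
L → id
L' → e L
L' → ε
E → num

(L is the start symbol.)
To find M[E, 'num'], we find productions for E where 'num' is in the predict set (PREDICT(N → α) = (FIRST(α) \ {ε}) ∪ (FOLLOW(N) if α ⇒* ε)).

E → num: PREDICT = { 'num' }
  'num' is in predict set, so this production goes in M[E, 'num']

M[E, 'num'] = E → num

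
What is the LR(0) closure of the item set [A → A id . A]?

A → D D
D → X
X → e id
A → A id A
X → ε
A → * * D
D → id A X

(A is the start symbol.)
{ [A → . * * D], [A → . A id A], [A → . D D], [A → A id . A], [D → . X], [D → . id A X], [X → . e id], [X → .] }

Start with: [A → A id . A]
  [A → A id . A] has the dot before A: add [A → . D D], [A → . A id A], [A → . * * D]
  [A → . D D] has the dot before D: add [D → . X], [D → . id A X]
  [D → . X] has the dot before X: add [X → . e id], [X → .]
No further items can be added.

CLOSURE = { [A → . * * D], [A → . A id A], [A → . D D], [A → A id . A], [D → . X], [D → . id A X], [X → . e id], [X → .] }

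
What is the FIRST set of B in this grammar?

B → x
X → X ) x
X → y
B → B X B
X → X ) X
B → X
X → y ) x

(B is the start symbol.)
{ 'x', 'y' }

To compute FIRST(B), examine every production with B on the left-hand side, reading each right-hand side left to right until a non-nullable symbol is reached.

FIRST sets of the other non-terminals involved (by the same procedure, iterated to a fixed point):
  FIRST(X) = { 'y' }

From B → x:
  - x is a terminal: add 'x' and stop
From B → B X B:
  - B is the symbol being defined: contributes nothing new
    B is not nullable, so stop
From B → X:
  - X is a non-terminal: add FIRST(X) \ {ε} = { 'y' }
    X is not nullable, so stop

Collecting: FIRST(B) = { 'x', 'y' }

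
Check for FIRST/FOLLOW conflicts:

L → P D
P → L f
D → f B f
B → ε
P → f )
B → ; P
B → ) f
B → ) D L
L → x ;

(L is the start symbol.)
No FIRST/FOLLOW conflicts.

A FIRST/FOLLOW conflict occurs when a non-terminal N has a nullable alternative N → β (β ⇒* ε) and another alternative N → α with FIRST(α) ∩ FOLLOW(N) ≠ ∅: on such a lookahead the parser cannot decide between expanding α and letting N vanish via β.

Nullable non-terminals: B.

B: nullable alternative(s) B → ε; FOLLOW(B) = { 'f' }
  B → ε: FIRST \ {ε} = { } — this is the only nullable alternative, skip
  B → ; P: FIRST \ {ε} = { ';' } — disjoint from FOLLOW(B)
  B → ) f: FIRST \ {ε} = { ')' } — disjoint from FOLLOW(B)
  B → ) D L: FIRST \ {ε} = { ')' } — disjoint from FOLLOW(B)

D, L, P have no nullable alternative, so no FIRST/FOLLOW check is needed there.

No FIRST/FOLLOW conflicts found.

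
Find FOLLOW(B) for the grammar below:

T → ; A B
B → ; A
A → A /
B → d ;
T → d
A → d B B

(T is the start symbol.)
To compute FOLLOW(B), find every occurrence of B on a right-hand side N → α B β: add FIRST(β) \ {ε}, and if β is empty or nullable also add FOLLOW(N). Iterate to a fixed point.

In T → ; A B: B is at the end, add FOLLOW(T)
In A → d B B: B is followed by B, add FIRST(B) \ {ε} = { ';', 'd' }
In A → d B B: B is at the end, add FOLLOW(A)

The FOLLOW sets referred to above (computed the same way, to a fixed point):
  FOLLOW(T) = { $ }
  FOLLOW(A) = { $, '/', ';', 'd' }

Taking the union: FOLLOW(B) = { $, '/', ';', 'd' }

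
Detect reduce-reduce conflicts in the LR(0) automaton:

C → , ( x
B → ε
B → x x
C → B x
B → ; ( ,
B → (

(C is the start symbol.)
No reduce-reduce conflicts

A reduce-reduce conflict occurs when an LR(0) state has two complete items [A → α .] and [B → β .] — both call for a reduction, and with no lookahead the parser cannot choose between them.

Augment with C' → C and build the canonical LR(0) collection (I0 = CLOSURE({[C' → . C]}), then GOTO on every symbol after a dot until no new states appear). It has 13 states:
  I0: { [B → . (], [B → . ; ( ,], [B → . x x], [B → .], [C → . , ( x], [C → . B x], [C' → . C] }  — shift, reduce
  I1: { [B → ( .] }  — reduce
  I2: { [C → , . ( x] }  — shift
  I3: { [B → ; . ( ,] }  — shift
  I4: { [C → B . x] }  — shift
  I5: { [C' → C .] }  — accept
  I6: { [B → x . x] }  — shift
  I7: { [B → x x .] }  — reduce
  I8: { [C → B x .] }  — reduce
  I9: { [B → ; ( . ,] }  — shift
  I10: { [B → ; ( , .] }  — reduce
  I11: { [C → , ( . x] }  — shift
  I12: { [C → , ( x .] }  — reduce

No state contains more than one complete item.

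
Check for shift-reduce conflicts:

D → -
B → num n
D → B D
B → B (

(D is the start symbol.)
No shift-reduce conflicts

Augment with D' → D and build the canonical LR(0) collection (I0 = CLOSURE({[D' → . D]}), then GOTO on every symbol after a dot until no new states appear). It has 8 states:
  I0: { [B → . B (], [B → . num n], [D → . -], [D → . B D], [D' → . D] }  — shift
  I1: { [D → - .] }  — reduce
  I2: { [B → . B (], [B → . num n], [B → B . (], [D → . -], [D → . B D], [D → B . D] }  — shift
  I3: { [D' → D .] }  — accept
  I4: { [B → num . n] }  — shift
  I5: { [B → num n .] }  — reduce
  I6: { [B → B ( .] }  — reduce
  I7: { [D → B D .] }  — reduce

No state contains both a complete item and a shift item.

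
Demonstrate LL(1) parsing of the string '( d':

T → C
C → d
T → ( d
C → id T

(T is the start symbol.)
LL(1) parsing maintains a stack (initially the start symbol over $) and the input. At each step: if the stack top is a terminal, match it against the current input token; if it is a non-terminal N, replace it with the RHS of M[N, lookahead] (the unique production whose predict set contains the lookahead).

Stack is shown with the top on the left.

Stack  Input  Action
--------------------
T $    ( d $  output T → ( d
( d $  ( d $  match '('
d $    d $    match 'd'
$      $      accept

The string is accepted.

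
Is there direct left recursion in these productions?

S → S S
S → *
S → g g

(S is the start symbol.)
Direct left recursion occurs when N → N α for some non-terminal N (the right-hand side begins with the left-hand side itself).

S → S S: LEFT RECURSIVE (starts with S)
S → *: starts with '*'
S → g g: starts with g

The grammar has direct left recursion on: S.

Answer: Yes, S is left-recursive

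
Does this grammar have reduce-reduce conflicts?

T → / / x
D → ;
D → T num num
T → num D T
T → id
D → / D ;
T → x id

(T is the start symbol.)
A reduce-reduce conflict occurs when an LR(0) state has two complete items [A → α .] and [B → β .] — both call for a reduction, and with no lookahead the parser cannot choose between them.

Augment with T' → T and build the canonical LR(0) collection (I0 = CLOSURE({[T' → . T]}), then GOTO on every symbol after a dot until no new states appear). It has 20 states:
  I0: { [T → . / / x], [T → . id], [T → . num D T], [T → . x id], [T' → . T] }  — shift
  I1: { [T → / . / x] }  — shift
  I2: { [T' → T .] }  — accept
  I3: { [T → id .] }  — reduce
  I4: { [D → . / D ;], [D → . ;], [D → . T num num], [T → . / / x], [T → . id], [T → . num D T], [T → . x id], [T → num . D T] }  — shift
  I5: { [T → x . id] }  — shift
  I6: { [T → x id .] }  — reduce
  I7: { [D → . / D ;], [D → . ;], [D → . T num num], [D → / . D ;], [T → . / / x], [T → . id], [T → . num D T], [T → . x id], [T → / . / x] }  — shift
  I8: { [D → ; .] }  — reduce
  I9: { [T → . / / x], [T → . id], [T → . num D T], [T → . x id], [T → num D . T] }  — shift
  I10: { [D → T . num num] }  — shift
  I11: { [D → T num . num] }  — shift
  I12: { [D → T num num .] }  — reduce
  I13: { [T → num D T .] }  — reduce
  I14: { [D → . / D ;], [D → . ;], [D → . T num num], [D → / . D ;], [T → . / / x], [T → . id], [T → . num D T], [T → . x id], [T → / . / x], [T → / / . x] }  — shift
  I15: { [D → / D . ;] }  — shift
  I16: { [D → / D ; .] }  — reduce
  I17: { [T → / / x .], [T → x . id] }  — shift, reduce
  I18: { [T → / / . x] }  — shift
  I19: { [T → / / x .] }  — reduce

No state contains more than one complete item.

Answer: No reduce-reduce conflicts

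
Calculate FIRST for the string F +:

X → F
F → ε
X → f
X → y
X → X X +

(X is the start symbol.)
FIRST sets of the non-terminals involved (from the grammar, by fixed-point iteration):
  FIRST(F) = { ε }

To compute FIRST(F +), process the symbols left to right:
Symbol F is a non-terminal. Add FIRST(F) \ {ε} = { }
F is nullable (ε ∈ FIRST(F)), continue to the next symbol.
Symbol + is a terminal. Add '+' and stop.
FIRST(F +) = { '+' }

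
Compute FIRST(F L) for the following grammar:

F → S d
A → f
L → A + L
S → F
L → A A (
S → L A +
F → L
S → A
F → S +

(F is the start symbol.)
{ 'f' }

FIRST sets of the non-terminals involved (from the grammar, by fixed-point iteration):
  FIRST(F) = { 'f' }

To compute FIRST(F L), process the symbols left to right:
Symbol F is a non-terminal. Add FIRST(F) \ {ε} = { 'f' }
F is not nullable (ε ∉ FIRST(F)), so stop here.
FIRST(F L) = { 'f' }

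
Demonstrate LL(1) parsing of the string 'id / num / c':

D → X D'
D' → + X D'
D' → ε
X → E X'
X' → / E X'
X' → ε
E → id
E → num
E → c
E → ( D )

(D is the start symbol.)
Stack is shown with the top on the left.

Stack        Input           Action
-----------------------------------
D $          id / num / c $  output D → X D'
X D' $       id / num / c $  output X → E X'
E X' D' $    id / num / c $  output E → id
id X' D' $   id / num / c $  match 'id'
X' D' $      / num / c $     output X' → / E X'
/ E X' D' $  / num / c $     match '/'
E X' D' $    num / c $       output E → num
num X' D' $  num / c $       match 'num'
X' D' $      / c $           output X' → / E X'
/ E X' D' $  / c $           match '/'
E X' D' $    c $             output E → c
c X' D' $    c $             match 'c'
X' D' $      $               output X' → ε
D' $         $               output D' → ε
$            $               accept

The string is accepted.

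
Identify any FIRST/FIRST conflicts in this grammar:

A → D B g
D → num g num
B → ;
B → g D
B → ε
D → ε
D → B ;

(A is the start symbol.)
No FIRST/FIRST conflicts.

A FIRST/FIRST conflict occurs when two productions N → α and N → β for the same non-terminal have FIRST(α) ∩ FIRST(β) ≠ ∅ (with ε ∈ FIRST of a nullable right-hand side, so two nullable alternatives also conflict).

FIRST sets of the non-terminals at (or reachable through a nullable prefix from) the front of some alternative:
  FIRST(B) = { ';', 'g', ε }

Productions for D:
  D → num g num: FIRST = { 'num' }
  D → ε: FIRST = { ε }
  D → B ;: FIRST = { ';', 'g' }
Productions for B:
  B → ;: FIRST = { ';' }
  B → g D: FIRST = { 'g' }
  B → ε: FIRST = { ε }
A has only one production, so no FIRST/FIRST conflict is possible there.

All alternatives of each non-terminal have pairwise disjoint FIRST sets.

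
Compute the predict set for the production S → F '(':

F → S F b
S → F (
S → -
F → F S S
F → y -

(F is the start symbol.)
PREDICT(S → F '(') = (FIRST(RHS) \ {ε}) ∪ (FOLLOW(S) if ε ∈ FIRST(RHS), i.e. RHS ⇒* ε)
FIRST(F) = { '-', 'y' }
FIRST(F '(') = { '-', 'y' }
ε ∉ FIRST(F '('), so FOLLOW(S) is not added.
PREDICT(S → F '(') = { '-', 'y' }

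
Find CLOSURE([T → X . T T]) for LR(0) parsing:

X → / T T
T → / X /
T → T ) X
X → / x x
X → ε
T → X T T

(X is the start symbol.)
To compute CLOSURE, for each item [A → α.Bβ] where B is a non-terminal, add [B → .γ] for all productions B → γ; repeat for the newly added items until nothing changes.

Start with: [T → X . T T]
  [T → X . T T] has the dot before T: add [T → . / X /], [T → . T ) X], [T → . X T T]
  [T → . X T T] has the dot before X: add [X → . / T T], [X → . / x x], [X → .]
No further items can be added.

CLOSURE = { [T → . / X /], [T → . T ) X], [T → . X T T], [T → X . T T], [X → . / T T], [X → . / x x], [X → .] }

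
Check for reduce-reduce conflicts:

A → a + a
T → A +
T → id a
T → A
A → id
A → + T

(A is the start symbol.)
No reduce-reduce conflicts

A reduce-reduce conflict occurs when an LR(0) state has two complete items [A → α .] and [B → β .] — both call for a reduction, and with no lookahead the parser cannot choose between them.

Augment with A' → A and build the canonical LR(0) collection (I0 = CLOSURE({[A' → . A]}), then GOTO on every symbol after a dot until no new states appear). It has 12 states:
  I0: { [A → . + T], [A → . a + a], [A → . id], [A' → . A] }  — shift
  I1: { [A → + . T], [A → . + T], [A → . a + a], [A → . id], [T → . A +], [T → . A], [T → . id a] }  — shift
  I2: { [A' → A .] }  — accept
  I3: { [A → a . + a] }  — shift
  I4: { [A → id .] }  — reduce
  I5: { [A → a + . a] }  — shift
  I6: { [A → a + a .] }  — reduce
  I7: { [T → A . +], [T → A .] }  — shift, reduce
  I8: { [A → + T .] }  — reduce
  I9: { [A → id .], [T → id . a] }  — shift, reduce
  I10: { [T → id a .] }  — reduce
  I11: { [T → A + .] }  — reduce

No state contains more than one complete item.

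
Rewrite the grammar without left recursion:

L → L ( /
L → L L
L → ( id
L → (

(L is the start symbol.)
L → ( id L'
L → ( L'
L' → ( / L'
L' → L L'
L' → ε

L is directly left-recursive. The standard transformation for
  A → A α₁ | ... | A α_m | β₁ | ... | β_n
is
  A  → β₁ A' | ... | β_n A'
  A' → α₁ A' | ... | α_m A' | ε

L → ( id becomes L → ( id L'
L → ( becomes L → ( L'
L → L ( / becomes L' → ( / L'
L → L L becomes L' → L L'
Add L' → ε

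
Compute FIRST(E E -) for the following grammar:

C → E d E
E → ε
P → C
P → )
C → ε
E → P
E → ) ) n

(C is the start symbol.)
FIRST sets of the non-terminals involved (from the grammar, by fixed-point iteration):
  FIRST(E) = { ')', 'd', ε }

To compute FIRST(E E -), process the symbols left to right:
Symbol E is a non-terminal. Add FIRST(E) \ {ε} = { ')', 'd' }
E is nullable (ε ∈ FIRST(E)), continue to the next symbol.
Symbol E is a non-terminal. Add FIRST(E) \ {ε} = { ')', 'd' }
E is nullable (ε ∈ FIRST(E)), continue to the next symbol.
Symbol - is a terminal. Add '-' and stop.
FIRST(E E -) = { ')', '-', 'd' }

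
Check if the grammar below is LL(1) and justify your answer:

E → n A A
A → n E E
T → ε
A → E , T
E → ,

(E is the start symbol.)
No. Predict set conflict for A: { 'n' }

Relevant sets:
  FIRST(E) = { ',', 'n' }

For E:
  PREDICT(E → n A A) = { 'n' }
  PREDICT(E → ',') = { ',' }
For A:
  PREDICT(A → n E E) = { 'n' }
  PREDICT(A → E ',' T) = { ',', 'n' }
T has a single production, so nothing to check there.

Conflict found: Predict set conflict for A: { 'n' }
The grammar is NOT LL(1).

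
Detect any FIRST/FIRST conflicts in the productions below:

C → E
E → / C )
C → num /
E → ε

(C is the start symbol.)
No FIRST/FIRST conflicts.

A FIRST/FIRST conflict occurs when two productions N → α and N → β for the same non-terminal have FIRST(α) ∩ FIRST(β) ≠ ∅ (with ε ∈ FIRST of a nullable right-hand side, so two nullable alternatives also conflict).

FIRST sets of the non-terminals at (or reachable through a nullable prefix from) the front of some alternative:
  FIRST(E) = { '/', ε }

Productions for C:
  C → E: FIRST = { '/', ε }
  C → num /: FIRST = { 'num' }
Productions for E:
  E → / C ): FIRST = { '/' }
  E → ε: FIRST = { ε }

All alternatives of each non-terminal have pairwise disjoint FIRST sets.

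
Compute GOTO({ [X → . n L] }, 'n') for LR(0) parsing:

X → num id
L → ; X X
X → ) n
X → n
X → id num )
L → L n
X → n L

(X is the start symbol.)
GOTO(I, 'n') = CLOSURE({ [A → αX.β] : [A → α.Xβ] ∈ I, X = 'n' })

Items with dot before 'n', with the dot advanced:
  [X → . n L] → [X → n . L]
Closure of the advanced items:
  [X → n . L] has the dot before L: add [L → . ; X X], [L → . L n]

GOTO = { [L → . ; X X], [L → . L n], [X → n . L] }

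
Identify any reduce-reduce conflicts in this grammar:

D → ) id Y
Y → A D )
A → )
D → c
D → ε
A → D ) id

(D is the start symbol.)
A reduce-reduce conflict occurs when an LR(0) state has two complete items [A → α .] and [B → β .] — both call for a reduction, and with no lookahead the parser cannot choose between them.

Augment with D' → D and build the canonical LR(0) collection (I0 = CLOSURE({[D' → . D]}), then GOTO on every symbol after a dot until no new states appear). It has 13 states:
  I0: { [D → . ) id Y], [D → . c], [D → .], [D' → . D] }  — shift, reduce
  I1: { [D → ) . id Y] }  — shift
  I2: { [D' → D .] }  — accept
  I3: { [D → c .] }  — reduce
  I4: { [A → . )], [A → . D ) id], [D → ) id . Y], [D → . ) id Y], [D → . c], [D → .], [Y → . A D )] }  — shift, reduce
  I5: { [A → ) .], [D → ) . id Y] }  — shift, reduce
  I6: { [D → . ) id Y], [D → . c], [D → .], [Y → A . D )] }  — shift, reduce
  I7: { [A → D . ) id] }  — shift
  I8: { [D → ) id Y .] }  — reduce
  I9: { [A → D ) . id] }  — shift
  I10: { [A → D ) id .] }  — reduce
  I11: { [Y → A D . )] }  — shift
  I12: { [Y → A D ) .] }  — reduce

No state contains more than one complete item.

Answer: No reduce-reduce conflicts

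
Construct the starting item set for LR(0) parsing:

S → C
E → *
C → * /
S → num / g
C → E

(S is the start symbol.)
First, augment the grammar with S' → S
I₀ = CLOSURE({ [S' → . S] }):
  [S' → . S] has the dot before S: add [S → . C], [S → . num / g]
  [S → . C] has the dot before C: add [C → . * /], [C → . E]
  [C → . E] has the dot before E: add [E → . *]
No further items can be added.

I₀ = { [C → . * /], [C → . E], [E → . *], [S → . C], [S → . num / g], [S' → . S] }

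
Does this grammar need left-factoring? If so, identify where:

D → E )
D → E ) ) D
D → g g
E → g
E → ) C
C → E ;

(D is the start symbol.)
Left-factoring is needed when two productions for the same non-terminal
share a common prefix on the right-hand side.

Productions for D:
  D → E )
  D → E ) ) D
  D → g g
Productions for E:
  E → g
  E → ) C

Found common prefix 'E )' in productions for D

Answer: Yes, D has productions with common prefix 'E )'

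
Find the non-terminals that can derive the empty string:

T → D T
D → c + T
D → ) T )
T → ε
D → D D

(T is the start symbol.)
ε-productions: T → ε
So T is immediately nullable.
No further non-terminal can be added: every production for the remaining non-terminals contains a terminal or a non-nullable non-terminal.
Nullable = { 'T' }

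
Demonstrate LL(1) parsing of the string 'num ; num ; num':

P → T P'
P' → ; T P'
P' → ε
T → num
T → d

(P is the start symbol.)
Stack is shown with the top on the left.

Stack     Input              Action
-----------------------------------
P $       num ; num ; num $  output P → T P'
T P' $    num ; num ; num $  output T → num
num P' $  num ; num ; num $  match 'num'
P' $      ; num ; num $      output P' → ; T P'
; T P' $  ; num ; num $      match ';'
T P' $    num ; num $        output T → num
num P' $  num ; num $        match 'num'
P' $      ; num $            output P' → ; T P'
; T P' $  ; num $            match ';'
T P' $    num $              output T → num
num P' $  num $              match 'num'
P' $      $                  output P' → ε
$         $                  accept

The string is accepted.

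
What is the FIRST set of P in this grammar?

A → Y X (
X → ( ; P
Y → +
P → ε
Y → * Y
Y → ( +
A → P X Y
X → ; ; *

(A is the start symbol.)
From P → ε:
  - ε-production, so ε ∈ FIRST(P)

Collecting: FIRST(P) = { ε }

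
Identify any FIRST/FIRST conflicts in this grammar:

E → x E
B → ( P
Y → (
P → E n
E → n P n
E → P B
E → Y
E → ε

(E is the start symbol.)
A FIRST/FIRST conflict occurs when two productions N → α and N → β for the same non-terminal have FIRST(α) ∩ FIRST(β) ≠ ∅ (with ε ∈ FIRST of a nullable right-hand side, so two nullable alternatives also conflict).

FIRST sets of the non-terminals at (or reachable through a nullable prefix from) the front of some alternative:
  FIRST(P) = { '(', 'n', 'x' }
  FIRST(Y) = { '(' }

Productions for E:
  E → x E: FIRST = { 'x' }
  E → n P n: FIRST = { 'n' }
  E → P B: FIRST = { '(', 'n', 'x' }
  E → Y: FIRST = { '(' }
  E → ε: FIRST = { ε }
B, Y, P have only one production, so no FIRST/FIRST conflict is possible there.

Conflict for E: E → x E and E → P B
  Overlap: { 'x' }
Conflict for E: E → n P n and E → P B
  Overlap: { 'n' }
Conflict for E: E → P B and E → Y
  Overlap: { '(' }

Answer: Yes. E → x E / E → P B on { 'x' }; E → n P n / E → P B on { 'n' }; E → P B / E → Y on { '(' }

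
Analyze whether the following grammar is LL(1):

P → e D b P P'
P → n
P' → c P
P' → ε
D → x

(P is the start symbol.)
Relevant sets:
  FOLLOW(P') = { $, 'c' }

For P:
  PREDICT(P → e D b P P') = { 'e' }
  PREDICT(P → n) = { 'n' }
For P':
  PREDICT(P' → c P) = { 'c' }
  PREDICT(P' → ε) = { $, 'c' }
D has a single production, so nothing to check there.

Conflict found: Predict set conflict for P': { 'c' }
The grammar is NOT LL(1).

Answer: No. Predict set conflict for P': { 'c' }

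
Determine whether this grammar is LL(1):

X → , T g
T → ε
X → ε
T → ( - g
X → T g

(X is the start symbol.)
Relevant sets:
  FIRST(T) = { '(', ε }
  FOLLOW(X) = { $ }
  FOLLOW(T) = { 'g' }

For X:
  PREDICT(X → ',' T g) = { ',' }
  PREDICT(X → ε) = { $ }
  PREDICT(X → T g) = { '(', 'g' }
For T:
  PREDICT(T → ε) = { 'g' }
  PREDICT(T → '(' '-' g) = { '(' }

All predict sets are disjoint. The grammar IS LL(1).

Answer: Yes, the grammar is LL(1).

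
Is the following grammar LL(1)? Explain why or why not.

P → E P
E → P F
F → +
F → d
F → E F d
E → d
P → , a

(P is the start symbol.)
A grammar is LL(1) if for each non-terminal N with multiple productions, the predict sets of those productions are pairwise disjoint, where PREDICT(N → α) = (FIRST(α) \ {ε}) ∪ (FOLLOW(N) if α ⇒* ε).

Relevant sets:
  FIRST(E) = { ',', 'd' }
  FIRST(P) = { ',', 'd' }

For P:
  PREDICT(P → E P) = { ',', 'd' }
  PREDICT(P → ',' a) = { ',' }
For E:
  PREDICT(E → P F) = { ',', 'd' }
  PREDICT(E → d) = { 'd' }
For F:
  PREDICT(F → '+') = { '+' }
  PREDICT(F → d) = { 'd' }
  PREDICT(F → E F d) = { ',', 'd' }

Conflict found: Predict set conflict for P: { ',' }
The grammar is NOT LL(1).

Answer: No. Predict set conflict for P: { ',' }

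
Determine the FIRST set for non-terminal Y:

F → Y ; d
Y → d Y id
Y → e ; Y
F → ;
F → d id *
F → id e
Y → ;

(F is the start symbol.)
From Y → d Y id:
  - d is a terminal: add 'd' and stop
From Y → e ; Y:
  - e is a terminal: add 'e' and stop
From Y → ;:
  - ';' is a terminal: add ';' and stop

Collecting: FIRST(Y) = { ';', 'd', 'e' }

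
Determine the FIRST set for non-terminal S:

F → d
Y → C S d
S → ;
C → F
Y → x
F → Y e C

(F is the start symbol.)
To compute FIRST(S), examine every production with S on the left-hand side, reading each right-hand side left to right until a non-nullable symbol is reached.

From S → ;:
  - ';' is a terminal: add ';' and stop

Collecting: FIRST(S) = { ';' }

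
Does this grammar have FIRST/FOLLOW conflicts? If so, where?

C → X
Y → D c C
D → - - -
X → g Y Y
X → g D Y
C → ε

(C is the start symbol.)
A FIRST/FOLLOW conflict occurs when a non-terminal N has a nullable alternative N → β (β ⇒* ε) and another alternative N → α with FIRST(α) ∩ FOLLOW(N) ≠ ∅: on such a lookahead the parser cannot decide between expanding α and letting N vanish via β.

Nullable non-terminals: C.
FIRST sets used below: FIRST(X) = { 'g' }

C: nullable alternative(s) C → ε; FOLLOW(C) = { $, '-' }
  C → X: FIRST \ {ε} = { 'g' } — disjoint from FOLLOW(C)
  C → ε: FIRST \ {ε} = { } — this is the only nullable alternative, skip

D, X, Y have no nullable alternative, so no FIRST/FOLLOW check is needed there.

No FIRST/FOLLOW conflicts found.

Answer: No FIRST/FOLLOW conflicts.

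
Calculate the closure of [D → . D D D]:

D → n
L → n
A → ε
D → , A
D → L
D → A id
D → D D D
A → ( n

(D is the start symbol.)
{ [A → . ( n], [A → .], [D → . , A], [D → . A id], [D → . D D D], [D → . L], [D → . n], [L → . n] }

To compute CLOSURE, for each item [A → α.Bβ] where B is a non-terminal, add [B → .γ] for all productions B → γ; repeat for the newly added items until nothing changes.

Start with: [D → . D D D]
  [D → . D D D] has the dot before D: add [D → . n], [D → . , A], [D → . L], [D → . A id]
  [D → . L] has the dot before L: add [L → . n]
  [D → . A id] has the dot before A: add [A → .], [A → . ( n]
No further items can be added.

CLOSURE = { [A → . ( n], [A → .], [D → . , A], [D → . A id], [D → . D D D], [D → . L], [D → . n], [L → . n] }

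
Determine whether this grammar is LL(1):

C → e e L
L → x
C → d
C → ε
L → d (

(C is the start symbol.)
Yes, the grammar is LL(1).

Relevant sets:
  FOLLOW(C) = { $ }

For C:
  PREDICT(C → e e L) = { 'e' }
  PREDICT(C → d) = { 'd' }
  PREDICT(C → ε) = { $ }
For L:
  PREDICT(L → x) = { 'x' }
  PREDICT(L → d '(') = { 'd' }

All predict sets are disjoint. The grammar IS LL(1).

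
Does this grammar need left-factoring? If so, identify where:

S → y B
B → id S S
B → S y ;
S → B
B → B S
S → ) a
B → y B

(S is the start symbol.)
No, left-factoring is not needed

Left-factoring is needed when two productions for the same non-terminal
share a common prefix on the right-hand side.

Productions for S:
  S → y B
  S → B
  S → ) a
Productions for B:
  B → id S S
  B → S y ;
  B → B S
  B → y B

No common prefixes found.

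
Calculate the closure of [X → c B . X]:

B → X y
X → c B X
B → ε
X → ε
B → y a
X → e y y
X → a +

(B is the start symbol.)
To compute CLOSURE, for each item [A → α.Bβ] where B is a non-terminal, add [B → .γ] for all productions B → γ; repeat for the newly added items until nothing changes.

Start with: [X → c B . X]
  [X → c B . X] has the dot before X: add [X → . c B X], [X → .], [X → . e y y], [X → . a +]
No further items can be added.

CLOSURE = { [X → . a +], [X → . c B X], [X → . e y y], [X → .], [X → c B . X] }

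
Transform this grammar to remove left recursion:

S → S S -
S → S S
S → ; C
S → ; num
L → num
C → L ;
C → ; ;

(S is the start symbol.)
S is directly left-recursive. The standard transformation for
  A → A α₁ | ... | A α_m | β₁ | ... | β_n
is
  A  → β₁ A' | ... | β_n A'
  A' → α₁ A' | ... | α_m A' | ε

S → ; C becomes S → ; C S'
S → ; num becomes S → ; num S'
S → S S - becomes S' → S - S'
S → S S becomes S' → S S'
Add S' → ε

Productions for other non-terminals are unchanged:
  L → num
  C → L ;
  C → ; ;

Resulting grammar:
S → ; C S'
S → ; num S'
S' → S - S'
S' → S S'
S' → ε
L → num
C → L ;
C → ; ;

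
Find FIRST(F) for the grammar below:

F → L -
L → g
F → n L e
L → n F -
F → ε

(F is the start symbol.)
To compute FIRST(F), examine every production with F on the left-hand side, reading each right-hand side left to right until a non-nullable symbol is reached.

FIRST sets of the other non-terminals involved (by the same procedure, iterated to a fixed point):
  FIRST(L) = { 'g', 'n' }

From F → L -:
  - L is a non-terminal: add FIRST(L) \ {ε} = { 'g', 'n' }
    L is not nullable, so stop
From F → n L e:
  - n is a terminal: add 'n' and stop
From F → ε:
  - ε-production, so ε ∈ FIRST(F)

Collecting: FIRST(F) = { 'g', 'n', ε }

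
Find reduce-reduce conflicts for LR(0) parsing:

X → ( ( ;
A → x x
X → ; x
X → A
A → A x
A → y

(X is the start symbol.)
Augment with X' → X and build the canonical LR(0) collection (I0 = CLOSURE({[X' → . X]}), then GOTO on every symbol after a dot until no new states appear). It has 12 states:
  I0: { [A → . A x], [A → . x x], [A → . y], [X → . ( ( ;], [X → . ; x], [X → . A], [X' → . X] }  — shift
  I1: { [X → ( . ( ;] }  — shift
  I2: { [X → ; . x] }  — shift
  I3: { [A → A . x], [X → A .] }  — shift, reduce
  I4: { [X' → X .] }  — accept
  I5: { [A → x . x] }  — shift
  I6: { [A → y .] }  — reduce
  I7: { [A → x x .] }  — reduce
  I8: { [A → A x .] }  — reduce
  I9: { [X → ; x .] }  — reduce
  I10: { [X → ( ( . ;] }  — shift
  I11: { [X → ( ( ; .] }  — reduce

No state contains more than one complete item.

Answer: No reduce-reduce conflicts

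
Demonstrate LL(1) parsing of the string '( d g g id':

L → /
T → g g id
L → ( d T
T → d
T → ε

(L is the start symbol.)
LL(1) parsing maintains a stack (initially the start symbol over $) and the input. At each step: if the stack top is a terminal, match it against the current input token; if it is a non-terminal N, replace it with the RHS of M[N, lookahead] (the unique production whose predict set contains the lookahead).

Stack is shown with the top on the left.

Stack     Input         Action
------------------------------
L $       ( d g g id $  output L → ( d T
( d T $   ( d g g id $  match '('
d T $     d g g id $    match 'd'
T $       g g id $      output T → g g id
g g id $  g g id $      match 'g'
g id $    g id $        match 'g'
id $      id $          match 'id'
$         $             accept

The string is accepted.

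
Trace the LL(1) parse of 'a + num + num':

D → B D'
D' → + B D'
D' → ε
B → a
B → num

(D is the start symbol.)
LL(1) parsing maintains a stack (initially the start symbol over $) and the input. At each step: if the stack top is a terminal, match it against the current input token; if it is a non-terminal N, replace it with the RHS of M[N, lookahead] (the unique production whose predict set contains the lookahead).

Stack is shown with the top on the left.

Stack     Input            Action
---------------------------------
D $       a + num + num $  output D → B D'
B D' $    a + num + num $  output B → a
a D' $    a + num + num $  match 'a'
D' $      + num + num $    output D' → + B D'
+ B D' $  + num + num $    match '+'
B D' $    num + num $      output B → num
num D' $  num + num $      match 'num'
D' $      + num $          output D' → + B D'
+ B D' $  + num $          match '+'
B D' $    num $            output B → num
num D' $  num $            match 'num'
D' $      $                output D' → ε
$         $                accept

The string is accepted.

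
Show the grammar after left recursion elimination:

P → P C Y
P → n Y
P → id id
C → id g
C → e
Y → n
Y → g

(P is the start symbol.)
P → n Y P'
P → id id P'
P' → C Y P'
P' → ε
C → id g
C → e
Y → n
Y → g

P is directly left-recursive. The standard transformation for
  A → A α₁ | ... | A α_m | β₁ | ... | β_n
is
  A  → β₁ A' | ... | β_n A'
  A' → α₁ A' | ... | α_m A' | ε

P → n Y becomes P → n Y P'
P → id id becomes P → id id P'
P → P C Y becomes P' → C Y P'
Add P' → ε

Productions for other non-terminals are unchanged:
  C → id g
  C → e
  Y → n
  Y → g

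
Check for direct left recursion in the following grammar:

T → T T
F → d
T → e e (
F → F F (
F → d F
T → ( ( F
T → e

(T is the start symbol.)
Direct left recursion occurs when N → N α for some non-terminal N (the right-hand side begins with the left-hand side itself).

T → T T: LEFT RECURSIVE (starts with T)
F → d: starts with d
T → e e (: starts with e
F → F F (: LEFT RECURSIVE (starts with F)
F → d F: starts with d
T → ( ( F: starts with '('
T → e: starts with e

The grammar has direct left recursion on: T, F.

Answer: Yes, T, F are left-recursive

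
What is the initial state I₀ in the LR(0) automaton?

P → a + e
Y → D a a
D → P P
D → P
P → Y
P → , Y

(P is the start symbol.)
{ [D → . P P], [D → . P], [P → . , Y], [P → . Y], [P → . a + e], [P' → . P], [Y → . D a a] }

First, augment the grammar with P' → P
I₀ = CLOSURE({ [P' → . P] }):
  [P' → . P] has the dot before P: add [P → . a + e], [P → . Y], [P → . , Y]
  [P → . Y] has the dot before Y: add [Y → . D a a]
  [Y → . D a a] has the dot before D: add [D → . P P], [D → . P]
No further items can be added.

I₀ = { [D → . P P], [D → . P], [P → . , Y], [P → . Y], [P → . a + e], [P' → . P], [Y → . D a a] }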